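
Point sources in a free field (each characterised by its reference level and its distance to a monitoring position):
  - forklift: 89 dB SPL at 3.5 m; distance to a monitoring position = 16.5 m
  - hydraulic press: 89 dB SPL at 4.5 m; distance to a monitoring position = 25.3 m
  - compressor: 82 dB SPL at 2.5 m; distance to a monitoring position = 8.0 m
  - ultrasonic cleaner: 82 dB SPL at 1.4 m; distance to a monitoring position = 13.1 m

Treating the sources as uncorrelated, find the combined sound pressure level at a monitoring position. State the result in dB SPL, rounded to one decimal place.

78.9 dB SPL

First find each source's level at the receiver (point-source: −20·log₁₀(r/r_ref)), then combine on an intensity basis.
forklift: 89 − 20·log₁₀(16.5/3.5) = 89 − 13.47 = 75.53 dB SPL.
hydraulic press: 89 − 20·log₁₀(25.3/4.5) = 89 − 15.00 = 74.00 dB SPL.
compressor: 82 − 20·log₁₀(8.0/2.5) = 82 − 10.10 = 71.90 dB SPL.
ultrasonic cleaner: 82 − 20·log₁₀(13.1/1.4) = 82 − 19.42 = 62.58 dB SPL.
Σ 10^(L/10) = 7.816e+07 → L_total = 10·log₁₀(7.816e+07) = 78.93 dB SPL.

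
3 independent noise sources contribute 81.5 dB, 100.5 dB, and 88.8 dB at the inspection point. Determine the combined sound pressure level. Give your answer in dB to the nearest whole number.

For uncorrelated sources the intensities add, so convert each level to linear form, sum, and take 10·log₁₀ of the total.
Σ 10^(L/10) = 10^(81.5/10) + 10^(100.5/10) + 10^(88.8/10) = 1.212e+10.
L_total = 10·log₁₀(1.212e+10) = 100.84 dB.

101 dB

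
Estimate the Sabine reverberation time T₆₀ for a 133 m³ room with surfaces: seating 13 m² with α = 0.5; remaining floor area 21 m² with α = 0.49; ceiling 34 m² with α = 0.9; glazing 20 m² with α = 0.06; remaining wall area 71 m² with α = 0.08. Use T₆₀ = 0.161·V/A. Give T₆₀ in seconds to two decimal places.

0.39 s

Total absorption A = 13·0.5 + 21·0.49 + 34·0.9 + 20·0.06 + 71·0.08 = 54.27 m² sabins.
T₆₀ = 0.161 × 133 / 54.27 = 0.395 s.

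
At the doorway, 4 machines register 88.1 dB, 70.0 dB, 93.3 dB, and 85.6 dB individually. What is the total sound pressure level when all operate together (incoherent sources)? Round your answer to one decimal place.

For uncorrelated sources the intensities add, so convert each level to linear form, sum, and take 10·log₁₀ of the total.
Σ 10^(L/10) = 10^(88.1/10) + 10^(70.0/10) + 10^(93.3/10) + 10^(85.6/10) = 3.157e+09.
L_total = 10·log₁₀(3.157e+09) = 94.99 dB.

95.0 dB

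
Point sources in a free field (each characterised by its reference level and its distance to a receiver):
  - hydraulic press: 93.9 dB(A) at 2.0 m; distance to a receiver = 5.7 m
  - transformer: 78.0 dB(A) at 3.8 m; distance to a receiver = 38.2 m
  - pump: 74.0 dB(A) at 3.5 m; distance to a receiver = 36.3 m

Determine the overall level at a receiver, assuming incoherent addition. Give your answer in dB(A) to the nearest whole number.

85 dB(A)

First find each source's level at the receiver (point-source: −20·log₁₀(r/r_ref)), then combine on an intensity basis.
hydraulic press: 93.9 − 20·log₁₀(5.7/2.0) = 93.9 − 9.10 = 84.80 dB(A).
transformer: 78.0 − 20·log₁₀(38.2/3.8) = 78.0 − 20.05 = 57.95 dB(A).
pump: 74.0 − 20·log₁₀(36.3/3.5) = 74.0 − 20.32 = 53.68 dB(A).
Σ 10^(L/10) = 3.031e+08 → L_total = 10·log₁₀(3.031e+08) = 84.82 dB(A).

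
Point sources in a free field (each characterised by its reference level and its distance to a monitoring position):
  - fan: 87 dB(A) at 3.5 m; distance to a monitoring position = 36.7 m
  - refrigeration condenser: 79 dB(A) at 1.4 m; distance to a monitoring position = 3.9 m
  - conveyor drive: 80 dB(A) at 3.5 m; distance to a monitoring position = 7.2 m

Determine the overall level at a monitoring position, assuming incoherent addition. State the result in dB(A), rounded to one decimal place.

75.8 dB(A)

Propagate each source to the receiver with L = L_ref − 20·log₁₀(r/r_ref), then add intensities.
fan: 87 − 20·log₁₀(36.7/3.5) = 87 − 20.41 = 66.59 dB(A).
refrigeration condenser: 79 − 20·log₁₀(3.9/1.4) = 79 − 8.90 = 70.10 dB(A).
conveyor drive: 80 − 20·log₁₀(7.2/3.5) = 80 − 6.27 = 73.73 dB(A).
Σ 10^(L/10) = 3.842e+07 → L_total = 10·log₁₀(3.842e+07) = 75.85 dB(A).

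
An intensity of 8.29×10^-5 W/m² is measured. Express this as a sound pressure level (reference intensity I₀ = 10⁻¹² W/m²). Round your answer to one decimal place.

79.2 dB

L = 10·log₁₀(I/I₀) = 10·log₁₀(8.29×10^-5/10⁻¹²) = 10·log₁₀(8.29×10^7).
L = 10·(0.9186 + 7) = 79.19 dB.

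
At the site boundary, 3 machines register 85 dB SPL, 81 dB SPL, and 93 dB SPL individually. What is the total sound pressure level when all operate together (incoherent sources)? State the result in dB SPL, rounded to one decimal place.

For uncorrelated sources the intensities add, so convert each level to linear form, sum, and take 10·log₁₀ of the total.
Σ 10^(L/10) = 10^(85/10) + 10^(81/10) + 10^(93/10) = 2.437e+09.
L_total = 10·log₁₀(2.437e+09) = 93.87 dB SPL.

93.9 dB SPL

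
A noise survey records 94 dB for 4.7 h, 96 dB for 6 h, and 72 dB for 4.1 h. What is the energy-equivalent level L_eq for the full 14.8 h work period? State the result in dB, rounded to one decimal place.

93.8 dB

The energy average is taken in the linear domain: L_eq = 10·log₁₀[(Σ tᵢ·10^(Lᵢ/10))/T], T = 14.8 h.
Σ tᵢ·10^(Lᵢ/10) = 4.7·10^(94/10) + 6·10^(96/10) + 4.1·10^(72/10) = 3.576e+10.
L_eq = 10·log₁₀(3.576e+10/14.8) = 93.83 dB.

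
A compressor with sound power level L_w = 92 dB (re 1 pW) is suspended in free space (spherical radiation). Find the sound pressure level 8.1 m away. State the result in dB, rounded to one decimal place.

The power spreads over a sphere of area 4π·r², so L_p = L_w − 10·log₁₀(4π·r²).
4π·r² = 824.5 m², 10·log₁₀ of that is 29.162 dB.
L_p = 92 − 29.162 = 62.84 dB.

62.8 dB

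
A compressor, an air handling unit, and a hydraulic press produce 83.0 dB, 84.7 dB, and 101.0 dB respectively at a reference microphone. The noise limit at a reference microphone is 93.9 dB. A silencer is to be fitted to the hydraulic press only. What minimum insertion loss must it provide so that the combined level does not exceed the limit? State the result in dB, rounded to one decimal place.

8.1 dB

Fixed contribution from the other sources: Σ 10^(L/10) = 10^(83.0/10) + 10^(84.7/10) = 4.946e+08 (86.94 dB).
The limit corresponds to 10^(93.9/10) = 2.455e+09; subtracting the fixed part leaves 1.960e+09 for the hydraulic press, i.e. 92.92 dB.
So the hydraulic press must be reduced from 101.0 to 92.92 dB: IL = 8.08 dB.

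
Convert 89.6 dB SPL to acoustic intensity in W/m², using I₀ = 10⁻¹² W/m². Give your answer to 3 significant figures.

0.000912 W/m²

L = 10·log₁₀(I/I₀) ⇒ I = I₀·10^(L/10) = 10⁻¹² × 10^8.96.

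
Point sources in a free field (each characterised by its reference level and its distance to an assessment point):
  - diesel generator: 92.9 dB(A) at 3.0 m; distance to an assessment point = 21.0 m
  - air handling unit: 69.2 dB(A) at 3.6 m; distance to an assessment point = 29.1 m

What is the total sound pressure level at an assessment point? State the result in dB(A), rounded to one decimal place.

76.0 dB(A)

Apply inverse-square spreading to bring every level to the receiver, then sum 10^(L/10).
diesel generator: 92.9 − 20·log₁₀(21.0/3.0) = 92.9 − 16.90 = 76.00 dB(A).
air handling unit: 69.2 − 20·log₁₀(29.1/3.6) = 69.2 − 18.15 = 51.05 dB(A).
Σ 10^(L/10) = 3.992e+07 → L_total = 10·log₁₀(3.992e+07) = 76.01 dB(A).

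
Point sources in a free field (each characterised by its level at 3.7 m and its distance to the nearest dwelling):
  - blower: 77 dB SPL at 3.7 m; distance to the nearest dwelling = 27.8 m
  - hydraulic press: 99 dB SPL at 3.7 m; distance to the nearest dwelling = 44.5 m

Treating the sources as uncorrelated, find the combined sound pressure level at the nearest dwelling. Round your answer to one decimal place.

77.5 dB SPL

First find each source's level at the receiver (point-source: −20·log₁₀(r/r_ref)), then combine on an intensity basis.
blower: 77 − 20·log₁₀(27.8/3.7) = 77 − 17.52 = 59.48 dB SPL.
hydraulic press: 99 − 20·log₁₀(44.5/3.7) = 99 − 21.60 = 77.40 dB SPL.
Σ 10^(L/10) = 5.580e+07 → L_total = 10·log₁₀(5.580e+07) = 77.47 dB SPL.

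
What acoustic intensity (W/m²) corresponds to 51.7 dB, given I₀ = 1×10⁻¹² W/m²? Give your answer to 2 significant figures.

I = I₀·10^(L/10) = 10⁻¹² × 10^(51.7/10) = 10^(-6.830).

1.5e-07 W/m²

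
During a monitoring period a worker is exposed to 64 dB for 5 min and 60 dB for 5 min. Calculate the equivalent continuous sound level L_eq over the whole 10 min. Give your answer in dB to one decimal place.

L_eq = 10·log₁₀[(1/T)·Σ tᵢ·10^(Lᵢ/10)] with T = 10 min.
Σ tᵢ·10^(Lᵢ/10) = 5·10^(64/10) + 5·10^(60/10) = 1.756e+07.
L_eq = 10·log₁₀(1.756e+07/10) = 62.45 dB.

62.4 dB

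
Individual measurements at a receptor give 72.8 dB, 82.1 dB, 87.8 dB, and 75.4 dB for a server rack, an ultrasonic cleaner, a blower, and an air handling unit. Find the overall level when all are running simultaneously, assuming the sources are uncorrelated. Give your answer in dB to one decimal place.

Incoherent sources combine by intensity addition: L_total = 10·log₁₀(Σ 10^(L_i/10)).
Σ 10^(L/10) = 10^(72.8/10) + 10^(82.1/10) + 10^(87.8/10) + 10^(75.4/10) = 8.185e+08.
L_total = 10·log₁₀(8.185e+08) = 89.13 dB.

89.1 dB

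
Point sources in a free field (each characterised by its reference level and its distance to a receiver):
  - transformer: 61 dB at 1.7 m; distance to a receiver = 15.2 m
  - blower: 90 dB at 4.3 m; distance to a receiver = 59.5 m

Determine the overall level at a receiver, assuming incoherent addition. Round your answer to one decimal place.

67.2 dB

Apply inverse-square spreading to bring every level to the receiver, then sum 10^(L/10).
transformer: 61 − 20·log₁₀(15.2/1.7) = 61 − 19.03 = 41.97 dB.
blower: 90 − 20·log₁₀(59.5/4.3) = 90 − 22.82 = 67.18 dB.
Σ 10^(L/10) = 5.239e+06 → L_total = 10·log₁₀(5.239e+06) = 67.19 dB.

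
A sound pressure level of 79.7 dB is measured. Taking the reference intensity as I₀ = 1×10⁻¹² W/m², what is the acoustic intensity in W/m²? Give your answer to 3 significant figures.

9.33e-05 W/m²

L = 10·log₁₀(I/I₀) ⇒ I = I₀·10^(L/10) = 10⁻¹² × 10^7.97.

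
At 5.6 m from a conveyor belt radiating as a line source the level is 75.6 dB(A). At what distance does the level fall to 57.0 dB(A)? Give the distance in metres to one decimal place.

Line-source spreading drops the level by 10·log₁₀(r₂/r₁); inverting, r₂/r₁ = 10^(ΔL/10).
r₂ = 5.6·10^((75.6−57.0)/10) = 5.6·10^(18.6/10) = 405.68 m.

405.7 m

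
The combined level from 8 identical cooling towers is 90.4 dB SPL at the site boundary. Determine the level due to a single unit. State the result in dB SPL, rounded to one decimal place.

For N identical incoherent sources L_total = L₁ + 10·log₁₀ N, so L₁ = 90.4 − 10·log₁₀(8) = 90.4 − 9.031.

81.4 dB SPL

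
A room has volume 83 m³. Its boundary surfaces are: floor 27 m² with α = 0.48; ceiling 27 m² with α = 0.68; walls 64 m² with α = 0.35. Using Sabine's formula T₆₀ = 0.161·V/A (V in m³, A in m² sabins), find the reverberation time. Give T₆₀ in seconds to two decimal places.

Total absorption A = 27·0.48 + 27·0.68 + 64·0.35 = 53.72 m² sabins.
T₆₀ = 0.161·V/A = 0.161·83/53.72 = 0.249 s.

0.25 s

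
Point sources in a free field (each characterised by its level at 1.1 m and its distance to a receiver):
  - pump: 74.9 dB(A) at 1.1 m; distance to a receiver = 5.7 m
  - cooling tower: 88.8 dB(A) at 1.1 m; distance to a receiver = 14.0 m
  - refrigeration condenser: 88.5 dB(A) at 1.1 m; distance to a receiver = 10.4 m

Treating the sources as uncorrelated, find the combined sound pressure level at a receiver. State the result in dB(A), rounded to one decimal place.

First find each source's level at the receiver (point-source: −20·log₁₀(r/r_ref)), then combine on an intensity basis.
pump: 74.9 − 20·log₁₀(5.7/1.1) = 74.9 − 14.29 = 60.61 dB(A).
cooling tower: 88.8 − 20·log₁₀(14.0/1.1) = 88.8 − 22.09 = 66.71 dB(A).
refrigeration condenser: 88.5 − 20·log₁₀(10.4/1.1) = 88.5 − 19.51 = 68.99 dB(A).
Σ 10^(L/10) = 1.375e+07 → L_total = 10·log₁₀(1.375e+07) = 71.38 dB(A).

71.4 dB(A)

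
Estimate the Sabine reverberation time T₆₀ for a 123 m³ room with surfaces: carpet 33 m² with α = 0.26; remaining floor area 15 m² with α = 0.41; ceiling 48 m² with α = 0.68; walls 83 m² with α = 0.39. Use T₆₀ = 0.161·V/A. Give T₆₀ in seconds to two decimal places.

Summing Sᵢαᵢ: 33·0.26 + 15·0.41 + 48·0.68 + 83·0.39 = 79.74 m².
T₆₀ = 0.161·V/A = 0.161·123/79.74 = 0.248 s.

0.25 s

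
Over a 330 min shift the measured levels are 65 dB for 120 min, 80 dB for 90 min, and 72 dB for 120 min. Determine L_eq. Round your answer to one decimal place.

L_eq = 10·log₁₀[(1/T)·Σ tᵢ·10^(Lᵢ/10)] with T = 330 min.
Σ tᵢ·10^(Lᵢ/10) = 120·10^(65/10) + 90·10^(80/10) + 120·10^(72/10) = 1.128e+10.
L_eq = 10·log₁₀(1.128e+10/330) = 75.34 dB.

75.3 dB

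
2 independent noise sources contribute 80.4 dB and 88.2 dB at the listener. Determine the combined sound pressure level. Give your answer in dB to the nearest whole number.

For uncorrelated sources the intensities add, so convert each level to linear form, sum, and take 10·log₁₀ of the total.
Σ 10^(L/10) = 10^(80.4/10) + 10^(88.2/10) = 7.703e+08.
L_total = 10·log₁₀(7.703e+08) = 88.87 dB.

89 dB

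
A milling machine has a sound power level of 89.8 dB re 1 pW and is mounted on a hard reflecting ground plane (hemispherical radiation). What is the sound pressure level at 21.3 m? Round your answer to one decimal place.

Free-field hemispherical radiation: L_p = L_w − 10·log₁₀(2π·r²), r = 21.3 m.
2π·r² = 2851 m², 10·log₁₀ of that is 34.549 dB.
L_p = 89.8 − 34.549 = 55.25 dB.

55.3 dB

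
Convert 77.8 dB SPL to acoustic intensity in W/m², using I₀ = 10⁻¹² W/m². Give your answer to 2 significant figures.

6.0e-05 W/m²

I = I₀·10^(L/10) = 10⁻¹² × 10^(77.8/10) = 10^(-4.220).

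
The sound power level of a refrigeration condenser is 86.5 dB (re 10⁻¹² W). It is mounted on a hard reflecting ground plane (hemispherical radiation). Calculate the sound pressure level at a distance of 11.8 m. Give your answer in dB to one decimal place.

The power spreads over a hemisphere of area 2π·r², so L_p = L_w − 10·log₁₀(2π·r²).
2π·r² = 874.9 m², 10·log₁₀ of that is 29.419 dB.
L_p = 86.5 − 29.419 = 57.08 dB.

57.1 dB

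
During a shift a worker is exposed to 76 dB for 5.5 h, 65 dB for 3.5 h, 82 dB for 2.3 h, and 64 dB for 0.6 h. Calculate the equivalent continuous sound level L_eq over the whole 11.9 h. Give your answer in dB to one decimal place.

Weight each interval's intensity by its duration and average over T = 11.9 h:
Σ tᵢ·10^(Lᵢ/10) = 5.5·10^(76/10) + 3.5·10^(65/10) + 2.3·10^(82/10) + 0.6·10^(64/10) = 5.961e+08.
L_eq = 10·log₁₀(5.961e+08/11.9) = 77.00 dB.

77.0 dB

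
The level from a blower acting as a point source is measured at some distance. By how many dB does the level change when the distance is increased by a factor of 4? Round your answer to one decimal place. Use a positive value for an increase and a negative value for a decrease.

-12.0 dB

A point source loses 6 dB per doubling of distance; generally ΔL = −20·log₁₀(r₂/r₁).
ΔL = −20·log₁₀(4) = -12.04 dB.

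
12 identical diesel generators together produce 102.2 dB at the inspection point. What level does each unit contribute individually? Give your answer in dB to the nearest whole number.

Dividing the total intensity by 12 lowers the level by 10·log₁₀ 12 = 10.792 dB: L₁ = 102.2 − 10.792.

91 dB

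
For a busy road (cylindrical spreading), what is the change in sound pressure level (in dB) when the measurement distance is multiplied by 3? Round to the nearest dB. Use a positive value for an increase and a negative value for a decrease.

-5 dB

With cylindrical spreading the level changes by −10·log₁₀(r₂/r₁).
ΔL = −10·log₁₀(3) = -4.77 dB.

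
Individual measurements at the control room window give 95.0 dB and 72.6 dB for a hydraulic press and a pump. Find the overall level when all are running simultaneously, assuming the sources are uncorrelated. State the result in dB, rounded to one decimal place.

Incoherent sources combine by intensity addition: L_total = 10·log₁₀(Σ 10^(L_i/10)).
Σ 10^(L/10) = 10^(95.0/10) + 10^(72.6/10) = 3.180e+09.
L_total = 10·log₁₀(3.180e+09) = 95.02 dB.

95.0 dB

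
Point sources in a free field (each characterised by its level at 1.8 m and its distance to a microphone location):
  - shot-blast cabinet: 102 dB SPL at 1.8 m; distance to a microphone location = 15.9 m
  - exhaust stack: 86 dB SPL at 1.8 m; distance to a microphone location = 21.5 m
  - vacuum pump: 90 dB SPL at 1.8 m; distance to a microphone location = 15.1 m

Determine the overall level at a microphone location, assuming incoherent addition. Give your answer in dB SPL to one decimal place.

83.4 dB SPL

Apply inverse-square spreading to bring every level to the receiver, then sum 10^(L/10).
shot-blast cabinet: 102 − 20·log₁₀(15.9/1.8) = 102 − 18.92 = 83.08 dB SPL.
exhaust stack: 86 − 20·log₁₀(21.5/1.8) = 86 − 21.54 = 64.46 dB SPL.
vacuum pump: 90 − 20·log₁₀(15.1/1.8) = 90 − 18.47 = 71.53 dB SPL.
Σ 10^(L/10) = 2.201e+08 → L_total = 10·log₁₀(2.201e+08) = 83.43 dB SPL.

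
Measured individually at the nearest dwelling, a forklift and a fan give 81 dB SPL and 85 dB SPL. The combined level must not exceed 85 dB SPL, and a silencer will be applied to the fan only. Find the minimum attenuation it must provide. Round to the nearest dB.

Fixed contribution from the other source: Σ 10^(L/10) = 10^(81/10) = 1.259e+08 (81.00 dB SPL).
To meet 85 dB SPL overall, the treated fan may contribute at most 10^(85/10) − 1.259e+08 = 1.903e+08, i.e. 82.80 dB SPL.
Required insertion loss = 85 − 82.80 = 2.20 dB.

2 dB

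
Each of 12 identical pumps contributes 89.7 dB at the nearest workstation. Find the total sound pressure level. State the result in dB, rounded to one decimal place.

100.5 dB

L_total = L₁ + 10·log₁₀ N for N identical incoherent sources.
L_total = 89.7 + 10·log₁₀(12) = 89.7 + 10.792 = 100.49 dB.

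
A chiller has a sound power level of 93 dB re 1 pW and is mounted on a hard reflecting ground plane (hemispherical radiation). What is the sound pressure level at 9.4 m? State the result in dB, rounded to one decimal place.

L_p = L_w − 10·log₁₀(2π·r²) with r = 9.4 m.
2π·r² = 555.2 m², 10·log₁₀ of that is 27.444 dB.
L_p = 93 − 27.444 = 65.56 dB.

65.6 dB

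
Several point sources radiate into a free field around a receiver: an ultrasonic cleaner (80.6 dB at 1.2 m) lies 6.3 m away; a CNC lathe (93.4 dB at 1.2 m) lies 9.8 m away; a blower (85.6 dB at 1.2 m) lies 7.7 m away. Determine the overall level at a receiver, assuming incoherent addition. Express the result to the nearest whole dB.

First find each source's level at the receiver (point-source: −20·log₁₀(r/r_ref)), then combine on an intensity basis.
ultrasonic cleaner: 80.6 − 20·log₁₀(6.3/1.2) = 80.6 − 14.40 = 66.20 dB.
CNC lathe: 93.4 − 20·log₁₀(9.8/1.2) = 93.4 − 18.24 = 75.16 dB.
blower: 85.6 − 20·log₁₀(7.7/1.2) = 85.6 − 16.15 = 69.45 dB.
Σ 10^(L/10) = 4.579e+07 → L_total = 10·log₁₀(4.579e+07) = 76.61 dB.

77 dB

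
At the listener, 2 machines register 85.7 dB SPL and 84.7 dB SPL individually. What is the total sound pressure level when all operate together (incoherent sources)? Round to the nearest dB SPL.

For uncorrelated sources the intensities add, so convert each level to linear form, sum, and take 10·log₁₀ of the total.
Σ 10^(L/10) = 10^(85.7/10) + 10^(84.7/10) = 6.667e+08.
L_total = 10·log₁₀(6.667e+08) = 88.24 dB SPL.

88 dB SPL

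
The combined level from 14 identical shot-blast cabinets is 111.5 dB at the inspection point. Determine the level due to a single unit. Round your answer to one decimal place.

For N identical incoherent sources L_total = L₁ + 10·log₁₀ N, so L₁ = 111.5 − 10·log₁₀(14) = 111.5 − 11.461.

100.0 dB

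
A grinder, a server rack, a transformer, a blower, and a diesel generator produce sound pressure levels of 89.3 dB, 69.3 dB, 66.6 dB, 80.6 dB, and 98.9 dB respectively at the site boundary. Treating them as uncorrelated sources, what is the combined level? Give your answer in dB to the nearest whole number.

99 dB

Incoherent sources combine by intensity addition: L_total = 10·log₁₀(Σ 10^(L_i/10)).
Σ 10^(L/10) = 10^(89.3/10) + 10^(69.3/10) + 10^(66.6/10) + 10^(80.6/10) + 10^(98.9/10) = 8.742e+09.
L_total = 10·log₁₀(8.742e+09) = 99.42 dB.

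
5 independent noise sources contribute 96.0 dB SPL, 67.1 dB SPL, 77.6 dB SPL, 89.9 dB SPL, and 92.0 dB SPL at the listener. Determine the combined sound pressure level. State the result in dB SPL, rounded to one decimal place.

For uncorrelated sources the intensities add, so convert each level to linear form, sum, and take 10·log₁₀ of the total.
Σ 10^(L/10) = 10^(96.0/10) + 10^(67.1/10) + 10^(77.6/10) + 10^(89.9/10) + 10^(92.0/10) = 6.606e+09.
L_total = 10·log₁₀(6.606e+09) = 98.20 dB SPL.

98.2 dB SPL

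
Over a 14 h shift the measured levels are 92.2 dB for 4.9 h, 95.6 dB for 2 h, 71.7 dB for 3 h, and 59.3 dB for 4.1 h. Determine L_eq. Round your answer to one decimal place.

The energy average is taken in the linear domain: L_eq = 10·log₁₀[(Σ tᵢ·10^(Lᵢ/10))/T], T = 14 h.
Σ tᵢ·10^(Lᵢ/10) = 4.9·10^(92.2/10) + 2·10^(95.6/10) + 3·10^(71.7/10) + 4.1·10^(59.3/10) = 1.544e+10.
L_eq = 10·log₁₀(1.544e+10/14) = 90.43 dB.

90.4 dB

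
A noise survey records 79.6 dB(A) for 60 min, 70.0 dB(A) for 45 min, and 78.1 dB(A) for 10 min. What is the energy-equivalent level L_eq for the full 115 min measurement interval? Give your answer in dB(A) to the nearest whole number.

78 dB(A)

L_eq = 10·log₁₀[(1/T)·Σ tᵢ·10^(Lᵢ/10)] with T = 115 min.
Σ tᵢ·10^(Lᵢ/10) = 60·10^(79.6/10) + 45·10^(70.0/10) + 10·10^(78.1/10) = 6.568e+09.
L_eq = 10·log₁₀(6.568e+09/115) = 77.57 dB(A).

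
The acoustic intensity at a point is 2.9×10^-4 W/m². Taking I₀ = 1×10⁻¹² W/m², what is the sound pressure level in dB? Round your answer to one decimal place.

Dividing by I₀ shifts the exponent by 12: I/I₀ = 2.9×10^8.
L = 10·(0.4624 + 8) = 84.62 dB.

84.6 dB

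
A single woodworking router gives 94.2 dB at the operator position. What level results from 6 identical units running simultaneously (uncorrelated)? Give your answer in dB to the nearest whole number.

102 dB

N identical incoherent sources raise the level by 10·log₁₀ N.
L_total = 94.2 + 10·log₁₀(6) = 94.2 + 7.782 = 101.98 dB.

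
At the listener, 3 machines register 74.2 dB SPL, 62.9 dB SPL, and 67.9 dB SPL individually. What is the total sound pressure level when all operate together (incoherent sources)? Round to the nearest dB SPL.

For uncorrelated sources the intensities add, so convert each level to linear form, sum, and take 10·log₁₀ of the total.
Σ 10^(L/10) = 10^(74.2/10) + 10^(62.9/10) + 10^(67.9/10) = 3.442e+07.
L_total = 10·log₁₀(3.442e+07) = 75.37 dB SPL.

75 dB SPL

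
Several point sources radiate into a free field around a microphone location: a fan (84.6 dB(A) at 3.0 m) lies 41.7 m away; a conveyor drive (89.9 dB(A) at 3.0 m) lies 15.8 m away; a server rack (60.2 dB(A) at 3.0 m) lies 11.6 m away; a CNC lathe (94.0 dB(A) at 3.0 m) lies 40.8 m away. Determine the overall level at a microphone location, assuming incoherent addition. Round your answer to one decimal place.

Apply inverse-square spreading to bring every level to the receiver, then sum 10^(L/10).
fan: 84.6 − 20·log₁₀(41.7/3.0) = 84.6 − 22.86 = 61.74 dB(A).
conveyor drive: 89.9 − 20·log₁₀(15.8/3.0) = 89.9 − 14.43 = 75.47 dB(A).
server rack: 60.2 − 20·log₁₀(11.6/3.0) = 60.2 − 11.75 = 48.45 dB(A).
CNC lathe: 94.0 − 20·log₁₀(40.8/3.0) = 94.0 − 22.67 = 71.33 dB(A).
Σ 10^(L/10) = 5.037e+07 → L_total = 10·log₁₀(5.037e+07) = 77.02 dB(A).

77.0 dB(A)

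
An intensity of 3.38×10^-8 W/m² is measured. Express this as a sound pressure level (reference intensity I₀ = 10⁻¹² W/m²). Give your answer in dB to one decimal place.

45.3 dB

L = 10·log₁₀(I/I₀) = 10·log₁₀(3.38×10^-8/10⁻¹²) = 10·log₁₀(3.38×10^4).
L = 10·(0.5289 + 4) = 45.29 dB.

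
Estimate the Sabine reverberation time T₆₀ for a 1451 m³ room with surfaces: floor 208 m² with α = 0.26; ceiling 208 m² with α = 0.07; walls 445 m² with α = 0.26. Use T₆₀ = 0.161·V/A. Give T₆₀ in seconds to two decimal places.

1.27 s

A = Σ Sᵢαᵢ = 208·0.26 + 208·0.07 + 445·0.26 = 184.34 m².
T₆₀ = 0.161·V/A = 0.161·1451/184.34 = 1.267 s.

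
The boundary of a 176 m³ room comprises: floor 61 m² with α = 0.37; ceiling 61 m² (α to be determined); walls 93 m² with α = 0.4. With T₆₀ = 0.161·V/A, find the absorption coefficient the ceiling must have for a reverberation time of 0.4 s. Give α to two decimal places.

0.18

A = 0.161·V/T₆₀ = 0.161·176/0.4 = 70.84 m² sabins.
Absorption from the other surfaces = 61·0.37 + 93·0.4 = 59.77 m², so the ceiling must supply 11.07 m² over 61 m².
α = 11.07/61 = 0.181.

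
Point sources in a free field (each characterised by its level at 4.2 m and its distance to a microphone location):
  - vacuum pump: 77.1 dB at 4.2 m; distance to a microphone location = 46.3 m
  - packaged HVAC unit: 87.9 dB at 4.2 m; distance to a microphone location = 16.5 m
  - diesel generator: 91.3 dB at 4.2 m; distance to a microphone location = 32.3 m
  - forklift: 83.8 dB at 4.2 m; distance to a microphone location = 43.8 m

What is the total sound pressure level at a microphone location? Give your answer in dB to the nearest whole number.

78 dB

Apply inverse-square spreading to bring every level to the receiver, then sum 10^(L/10).
vacuum pump: 77.1 − 20·log₁₀(46.3/4.2) = 77.1 − 20.85 = 56.25 dB.
packaged HVAC unit: 87.9 − 20·log₁₀(16.5/4.2) = 87.9 − 11.88 = 76.02 dB.
diesel generator: 91.3 − 20·log₁₀(32.3/4.2) = 91.3 − 17.72 = 73.58 dB.
forklift: 83.8 − 20·log₁₀(43.8/4.2) = 83.8 − 20.36 = 63.44 dB.
Σ 10^(L/10) = 6.539e+07 → L_total = 10·log₁₀(6.539e+07) = 78.15 dB.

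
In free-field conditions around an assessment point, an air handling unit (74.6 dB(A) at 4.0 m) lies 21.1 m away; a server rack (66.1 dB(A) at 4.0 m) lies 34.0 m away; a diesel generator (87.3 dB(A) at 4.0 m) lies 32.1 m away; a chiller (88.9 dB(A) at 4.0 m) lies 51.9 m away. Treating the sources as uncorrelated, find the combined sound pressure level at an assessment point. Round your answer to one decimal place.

Propagate each source to the receiver with L = L_ref − 20·log₁₀(r/r_ref), then add intensities.
air handling unit: 74.6 − 20·log₁₀(21.1/4.0) = 74.6 − 14.44 = 60.16 dB(A).
server rack: 66.1 − 20·log₁₀(34.0/4.0) = 66.1 − 18.59 = 47.51 dB(A).
diesel generator: 87.3 − 20·log₁₀(32.1/4.0) = 87.3 − 18.09 = 69.21 dB(A).
chiller: 88.9 − 20·log₁₀(51.9/4.0) = 88.9 − 22.26 = 66.64 dB(A).
Σ 10^(L/10) = 1.404e+07 → L_total = 10·log₁₀(1.404e+07) = 71.47 dB(A).

71.5 dB(A)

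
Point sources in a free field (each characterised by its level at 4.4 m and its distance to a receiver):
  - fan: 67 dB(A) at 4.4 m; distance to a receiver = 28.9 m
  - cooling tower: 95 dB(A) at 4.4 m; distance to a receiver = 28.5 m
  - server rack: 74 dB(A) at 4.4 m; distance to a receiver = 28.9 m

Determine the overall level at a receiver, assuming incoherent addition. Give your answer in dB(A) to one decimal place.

Propagate each source to the receiver with L = L_ref − 20·log₁₀(r/r_ref), then add intensities.
fan: 67 − 20·log₁₀(28.9/4.4) = 67 − 16.35 = 50.65 dB(A).
cooling tower: 95 − 20·log₁₀(28.5/4.4) = 95 − 16.23 = 78.77 dB(A).
server rack: 74 − 20·log₁₀(28.9/4.4) = 74 − 16.35 = 57.65 dB(A).
Σ 10^(L/10) = 7.607e+07 → L_total = 10·log₁₀(7.607e+07) = 78.81 dB(A).

78.8 dB(A)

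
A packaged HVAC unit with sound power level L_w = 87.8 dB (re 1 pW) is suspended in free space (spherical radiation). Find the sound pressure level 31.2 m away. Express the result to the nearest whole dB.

47 dB

L_p = L_w − 10·log₁₀(4π·r²) with r = 31.2 m.
4π·r² = 1.223e+04 m², 10·log₁₀ of that is 40.875 dB.
L_p = 87.8 − 40.875 = 46.92 dB.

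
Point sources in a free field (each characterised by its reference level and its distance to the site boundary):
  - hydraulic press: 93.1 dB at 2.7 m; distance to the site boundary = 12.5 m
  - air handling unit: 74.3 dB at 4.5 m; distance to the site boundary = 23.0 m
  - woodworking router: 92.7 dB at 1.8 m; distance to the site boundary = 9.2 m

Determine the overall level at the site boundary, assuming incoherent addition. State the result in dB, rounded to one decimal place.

82.2 dB

First find each source's level at the receiver (point-source: −20·log₁₀(r/r_ref)), then combine on an intensity basis.
hydraulic press: 93.1 − 20·log₁₀(12.5/2.7) = 93.1 − 13.31 = 79.79 dB.
air handling unit: 74.3 − 20·log₁₀(23.0/4.5) = 74.3 − 14.17 = 60.13 dB.
woodworking router: 92.7 − 20·log₁₀(9.2/1.8) = 92.7 − 14.17 = 78.53 dB.
Σ 10^(L/10) = 1.676e+08 → L_total = 10·log₁₀(1.676e+08) = 82.24 dB.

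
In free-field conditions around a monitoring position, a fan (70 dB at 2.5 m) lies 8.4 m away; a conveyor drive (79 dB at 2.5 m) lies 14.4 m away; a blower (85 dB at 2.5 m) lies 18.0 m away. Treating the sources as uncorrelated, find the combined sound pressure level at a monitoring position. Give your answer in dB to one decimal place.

69.7 dB

Apply inverse-square spreading to bring every level to the receiver, then sum 10^(L/10).
fan: 70 − 20·log₁₀(8.4/2.5) = 70 − 10.53 = 59.47 dB.
conveyor drive: 79 − 20·log₁₀(14.4/2.5) = 79 − 15.21 = 63.79 dB.
blower: 85 − 20·log₁₀(18.0/2.5) = 85 − 17.15 = 67.85 dB.
Σ 10^(L/10) = 9.380e+06 → L_total = 10·log₁₀(9.380e+06) = 69.72 dB.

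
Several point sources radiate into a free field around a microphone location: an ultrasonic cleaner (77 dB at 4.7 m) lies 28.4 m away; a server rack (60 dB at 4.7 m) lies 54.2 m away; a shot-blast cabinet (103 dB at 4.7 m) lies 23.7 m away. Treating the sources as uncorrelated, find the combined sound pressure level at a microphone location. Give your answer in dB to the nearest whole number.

Apply inverse-square spreading to bring every level to the receiver, then sum 10^(L/10).
ultrasonic cleaner: 77 − 20·log₁₀(28.4/4.7) = 77 − 15.62 = 61.38 dB.
server rack: 60 − 20·log₁₀(54.2/4.7) = 60 − 21.24 = 38.76 dB.
shot-blast cabinet: 103 − 20·log₁₀(23.7/4.7) = 103 − 14.05 = 88.95 dB.
Σ 10^(L/10) = 7.861e+08 → L_total = 10·log₁₀(7.861e+08) = 88.95 dB.

89 dB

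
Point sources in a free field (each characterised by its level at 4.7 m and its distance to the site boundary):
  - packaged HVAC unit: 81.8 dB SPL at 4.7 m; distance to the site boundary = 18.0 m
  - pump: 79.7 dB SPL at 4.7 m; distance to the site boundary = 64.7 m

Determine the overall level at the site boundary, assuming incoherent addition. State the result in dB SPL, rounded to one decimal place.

70.3 dB SPL

First find each source's level at the receiver (point-source: −20·log₁₀(r/r_ref)), then combine on an intensity basis.
packaged HVAC unit: 81.8 − 20·log₁₀(18.0/4.7) = 81.8 − 11.66 = 70.14 dB SPL.
pump: 79.7 − 20·log₁₀(64.7/4.7) = 79.7 − 22.78 = 56.92 dB SPL.
Σ 10^(L/10) = 1.081e+07 → L_total = 10·log₁₀(1.081e+07) = 70.34 dB SPL.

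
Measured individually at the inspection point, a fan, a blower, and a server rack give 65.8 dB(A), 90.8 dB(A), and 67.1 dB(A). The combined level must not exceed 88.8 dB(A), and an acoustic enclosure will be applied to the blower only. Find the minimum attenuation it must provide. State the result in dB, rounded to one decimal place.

2.1 dB

Everything except the blower sums to 10^(65.8/10) + 10^(67.1/10) = 8.931e+06 in linear terms, 69.51 dB(A).
To meet 88.8 dB(A) overall, the treated blower may contribute at most 10^(88.8/10) − 8.931e+06 = 7.496e+08, i.e. 88.75 dB(A).
Required insertion loss = 90.8 − 88.75 = 2.05 dB.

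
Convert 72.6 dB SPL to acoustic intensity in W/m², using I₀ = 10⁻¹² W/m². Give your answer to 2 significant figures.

I = I₀·10^(L/10) = 10⁻¹² × 10^(72.6/10) = 10^(-4.740).

1.8e-05 W/m²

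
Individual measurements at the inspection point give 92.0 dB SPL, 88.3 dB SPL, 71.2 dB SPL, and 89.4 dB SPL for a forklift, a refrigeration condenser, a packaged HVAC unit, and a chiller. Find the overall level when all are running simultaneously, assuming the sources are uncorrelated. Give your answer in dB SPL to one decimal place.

Incoherent sources combine by intensity addition: L_total = 10·log₁₀(Σ 10^(L_i/10)).
Σ 10^(L/10) = 10^(92.0/10) + 10^(88.3/10) + 10^(71.2/10) + 10^(89.4/10) = 3.145e+09.
L_total = 10·log₁₀(3.145e+09) = 94.98 dB SPL.

95.0 dB SPL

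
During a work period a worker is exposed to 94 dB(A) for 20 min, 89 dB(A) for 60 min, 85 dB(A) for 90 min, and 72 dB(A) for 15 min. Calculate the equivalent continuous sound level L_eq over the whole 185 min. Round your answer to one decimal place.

88.4 dB(A)

Weight each interval's intensity by its duration and average over T = 185 min:
Σ tᵢ·10^(Lᵢ/10) = 20·10^(94/10) + 60·10^(89/10) + 90·10^(85/10) + 15·10^(72/10) = 1.266e+11.
L_eq = 10·log₁₀(1.266e+11/185) = 88.35 dB(A).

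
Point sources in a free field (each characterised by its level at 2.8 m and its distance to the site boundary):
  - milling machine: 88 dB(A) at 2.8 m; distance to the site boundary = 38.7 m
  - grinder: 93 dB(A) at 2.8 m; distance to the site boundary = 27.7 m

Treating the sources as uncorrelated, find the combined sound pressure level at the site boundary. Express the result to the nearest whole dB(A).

First find each source's level at the receiver (point-source: −20·log₁₀(r/r_ref)), then combine on an intensity basis.
milling machine: 88 − 20·log₁₀(38.7/2.8) = 88 − 22.81 = 65.19 dB(A).
grinder: 93 − 20·log₁₀(27.7/2.8) = 93 − 19.91 = 73.09 dB(A).
Σ 10^(L/10) = 2.369e+07 → L_total = 10·log₁₀(2.369e+07) = 73.75 dB(A).

74 dB(A)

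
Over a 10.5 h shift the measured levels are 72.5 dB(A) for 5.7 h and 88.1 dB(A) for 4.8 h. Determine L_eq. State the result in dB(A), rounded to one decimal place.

L_eq = 10·log₁₀[(1/T)·Σ tᵢ·10^(Lᵢ/10)] with T = 10.5 h.
Σ tᵢ·10^(Lᵢ/10) = 5.7·10^(72.5/10) + 4.8·10^(88.1/10) = 3.201e+09.
L_eq = 10·log₁₀(3.201e+09/10.5) = 84.84 dB(A).

84.8 dB(A)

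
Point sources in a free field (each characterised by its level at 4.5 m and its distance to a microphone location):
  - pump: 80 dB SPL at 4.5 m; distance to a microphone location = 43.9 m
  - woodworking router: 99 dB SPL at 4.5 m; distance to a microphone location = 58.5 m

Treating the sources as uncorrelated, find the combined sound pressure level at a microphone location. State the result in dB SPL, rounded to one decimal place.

76.8 dB SPL

First find each source's level at the receiver (point-source: −20·log₁₀(r/r_ref)), then combine on an intensity basis.
pump: 80 − 20·log₁₀(43.9/4.5) = 80 − 19.79 = 60.21 dB SPL.
woodworking router: 99 − 20·log₁₀(58.5/4.5) = 99 − 22.28 = 76.72 dB SPL.
Σ 10^(L/10) = 4.805e+07 → L_total = 10·log₁₀(4.805e+07) = 76.82 dB SPL.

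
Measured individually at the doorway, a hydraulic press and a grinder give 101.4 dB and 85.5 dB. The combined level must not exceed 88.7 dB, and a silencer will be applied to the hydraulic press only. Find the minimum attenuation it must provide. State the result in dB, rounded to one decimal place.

Everything except the hydraulic press sums to 10^(85.5/10) = 3.548e+08 in linear terms, 85.50 dB.
To meet 88.7 dB overall, the treated hydraulic press may contribute at most 10^(88.7/10) − 3.548e+08 = 3.865e+08, i.e. 85.87 dB.
Required insertion loss = 101.4 − 85.87 = 15.53 dB.

15.5 dB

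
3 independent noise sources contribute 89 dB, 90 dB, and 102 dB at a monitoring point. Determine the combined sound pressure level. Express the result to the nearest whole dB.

102 dB

For uncorrelated sources the intensities add, so convert each level to linear form, sum, and take 10·log₁₀ of the total.
Σ 10^(L/10) = 10^(89/10) + 10^(90/10) + 10^(102/10) = 1.764e+10.
L_total = 10·log₁₀(1.764e+10) = 102.47 dB.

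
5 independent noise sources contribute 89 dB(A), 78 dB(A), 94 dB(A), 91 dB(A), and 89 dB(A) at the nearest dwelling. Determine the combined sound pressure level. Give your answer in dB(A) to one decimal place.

Incoherent sources combine by intensity addition: L_total = 10·log₁₀(Σ 10^(L_i/10)).
Σ 10^(L/10) = 10^(89/10) + 10^(78/10) + 10^(94/10) + 10^(91/10) + 10^(89/10) = 5.423e+09.
L_total = 10·log₁₀(5.423e+09) = 97.34 dB(A).

97.3 dB(A)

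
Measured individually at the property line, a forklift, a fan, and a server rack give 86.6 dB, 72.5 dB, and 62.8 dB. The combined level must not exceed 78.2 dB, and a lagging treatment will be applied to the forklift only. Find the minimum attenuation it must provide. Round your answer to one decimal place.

Fixed contribution from the other sources: Σ 10^(L/10) = 10^(72.5/10) + 10^(62.8/10) = 1.969e+07 (72.94 dB).
To meet 78.2 dB overall, the treated forklift may contribute at most 10^(78.2/10) − 1.969e+07 = 4.638e+07, i.e. 76.66 dB.
Required insertion loss = 86.6 − 76.66 = 9.94 dB.

9.9 dB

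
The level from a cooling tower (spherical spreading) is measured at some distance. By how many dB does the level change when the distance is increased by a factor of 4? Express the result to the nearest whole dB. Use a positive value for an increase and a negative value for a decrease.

-12 dB

A point source loses 6 dB per doubling of distance; generally ΔL = −20·log₁₀(r₂/r₁).
ΔL = −20·log₁₀(4) = -12.04 dB.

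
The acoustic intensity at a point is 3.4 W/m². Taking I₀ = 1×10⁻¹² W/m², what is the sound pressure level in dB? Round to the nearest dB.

125 dB

Dividing by I₀ shifts the exponent by 12: I/I₀ = 3.4×10^12.
L = 10·(0.5315 + 12) = 125.31 dB.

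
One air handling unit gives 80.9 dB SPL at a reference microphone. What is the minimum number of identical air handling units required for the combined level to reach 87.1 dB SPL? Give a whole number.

5

N identical sources give L₁ + 10·log₁₀ N, so require 10·log₁₀ N ≥ 87.1 − 80.9 = 6.2 dB.
N ≥ 10^(6.2/10) = 4.169, so N = 5.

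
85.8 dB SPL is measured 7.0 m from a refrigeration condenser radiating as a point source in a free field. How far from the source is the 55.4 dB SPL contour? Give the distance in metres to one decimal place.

The 30.4 dB drop corresponds to a distance ratio of 10^(30.4/20) for a point source.
r₂ = 7.0·10^((85.8−55.4)/20) = 7.0·10^(30.4/20) = 231.79 m.

231.8 m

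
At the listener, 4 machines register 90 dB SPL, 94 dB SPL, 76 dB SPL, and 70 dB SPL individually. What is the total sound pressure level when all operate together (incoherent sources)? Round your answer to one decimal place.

95.5 dB SPL

Incoherent sources combine by intensity addition: L_total = 10·log₁₀(Σ 10^(L_i/10)).
Σ 10^(L/10) = 10^(90/10) + 10^(94/10) + 10^(76/10) + 10^(70/10) = 3.562e+09.
L_total = 10·log₁₀(3.562e+09) = 95.52 dB SPL.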